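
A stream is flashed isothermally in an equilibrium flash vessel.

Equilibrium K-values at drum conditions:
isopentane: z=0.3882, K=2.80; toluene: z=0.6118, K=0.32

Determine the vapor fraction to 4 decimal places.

ψ = 0.2310

Binary case is linear: z₁(K₁−1)(1+ψ(K₂−1)) + z₂(K₂−1)(1+ψ(K₁−1)) = 0
⇒ ψ = [z₁(K₁−1)+z₂(K₂−1)] / [−(K₁−1)(K₂−1)] = 0.28274/1.22400 = 0.2310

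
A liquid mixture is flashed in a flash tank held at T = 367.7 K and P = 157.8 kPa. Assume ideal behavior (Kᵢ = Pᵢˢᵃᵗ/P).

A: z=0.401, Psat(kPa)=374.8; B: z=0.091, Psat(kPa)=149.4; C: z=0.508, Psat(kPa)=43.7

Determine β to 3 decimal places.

Raoult's law: Kᵢ = Pᵢˢᵃᵗ/P = Pᵢˢᵃᵗ/157.8.
  K_A = 374.8/157.8 = 2.37516, K_B = 149.4/157.8 = 0.94677, K_C = 43.7/157.8 = 0.27693
Let β = V/F and solve Σ zᵢ(Kᵢ−1)/(1+β(Kᵢ−1)) = 0.
Check two-phase: ΣzᵢKᵢ = 1.179 > 1 and Σzᵢ/Kᵢ = 2.099 > 1, so g(0) = 0.179 > 0 and g(1) = -1.099 < 0.
Newton iteration, β⁰ = 0.63:
  β = 0.630: g = -0.3842, g' = -1.114 → β = 0.285
  β = 0.285: g = -0.0715, g' = -0.813 → β = 0.197
  β = 0.197: g = 0.0005, g' = -0.831 → β = 0.198
Converged at β = 0.198.

β = 0.198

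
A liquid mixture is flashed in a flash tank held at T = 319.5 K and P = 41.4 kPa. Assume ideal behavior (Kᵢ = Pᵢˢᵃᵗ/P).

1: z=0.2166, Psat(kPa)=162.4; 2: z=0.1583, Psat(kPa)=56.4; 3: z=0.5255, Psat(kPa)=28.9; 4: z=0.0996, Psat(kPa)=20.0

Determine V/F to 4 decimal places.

Raoult's law: Kᵢ = Pᵢˢᵃᵗ/P = Pᵢˢᵃᵗ/41.4.
  K_1 = 162.4/41.4 = 3.922705, K_2 = 56.4/41.4 = 1.362319, K_3 = 28.9/41.4 = 0.698068, K_4 = 20.0/41.4 = 0.483092
Newton iteration, V/F⁰ = 0.5:
  V/F = 0.5000: g = 0.04945, g' = -0.4352 → V/F = 0.6136
  V/F = 0.6136: g = 0.00339, g' = -0.3803 → V/F = 0.6226
Converged at V/F = 0.6226.

V/F = 0.6226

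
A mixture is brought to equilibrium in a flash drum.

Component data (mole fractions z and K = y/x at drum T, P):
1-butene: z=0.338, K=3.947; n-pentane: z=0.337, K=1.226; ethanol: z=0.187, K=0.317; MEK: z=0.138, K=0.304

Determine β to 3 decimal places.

Newton–Raphson from β = 0.5:
  β = 0.500: g = 0.1299, g' = -0.852 → β = 0.652
  β = 0.652: g = 0.0009, g' = -0.865 → β = 0.653
Converged at β = 0.653.

β = 0.653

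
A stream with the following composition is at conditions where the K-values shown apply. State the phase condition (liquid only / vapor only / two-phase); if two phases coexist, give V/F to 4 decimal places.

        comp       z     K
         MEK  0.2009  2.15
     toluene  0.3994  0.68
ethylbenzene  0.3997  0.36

ΣzᵢKᵢ = 0.8474; Σzᵢ/Kᵢ = 1.7911.
Since ΣzᵢKᵢ < 1 the mixture is below its bubble point — single liquid phase.

liquid only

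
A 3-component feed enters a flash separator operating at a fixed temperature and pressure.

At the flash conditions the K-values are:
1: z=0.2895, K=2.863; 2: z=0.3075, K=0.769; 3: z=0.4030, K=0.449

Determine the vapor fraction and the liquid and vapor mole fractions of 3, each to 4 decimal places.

ψ = 0.3060, x_3 = 0.4847, y_3 = 0.2176

Rachford–Rice: g(ψ) = Σ zᵢ(Kᵢ−1)/(1+ψ(Kᵢ−1)) = 0.
g(0) = ΣzᵢKᵢ − 1 = 0.2463 and g(1) = 1 − Σzᵢ/Kᵢ = -0.3985, so a root lies in (0, 1).
Newton–Raphson from ψ = 0.5:
  ψ = 0.5000: g = -0.10757, g' = -0.5234 → ψ = 0.2945
  ψ = 0.2945: g = 0.00699, g' = -0.6122 → ψ = 0.3059
  ψ = 0.3059: g = 0.00005, g' = -0.6037 → ψ = 0.3060
Converged at ψ = 0.3060.
Compositions from xᵢ = zᵢ/(1+ψ(Kᵢ−1)), yᵢ = Kᵢxᵢ:
  1: x = 0.1844, y = 0.5279
  2: x = 0.3309, y = 0.2545
  3: x = 0.4847, y = 0.2176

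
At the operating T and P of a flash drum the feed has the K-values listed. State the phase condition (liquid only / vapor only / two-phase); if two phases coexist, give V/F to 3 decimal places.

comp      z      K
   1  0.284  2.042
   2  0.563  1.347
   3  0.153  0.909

vapor only

ΣzᵢKᵢ = 1.477; Σzᵢ/Kᵢ = 0.725.
Since Σzᵢ/Kᵢ < 1 the mixture is above its dew point — single vapor phase.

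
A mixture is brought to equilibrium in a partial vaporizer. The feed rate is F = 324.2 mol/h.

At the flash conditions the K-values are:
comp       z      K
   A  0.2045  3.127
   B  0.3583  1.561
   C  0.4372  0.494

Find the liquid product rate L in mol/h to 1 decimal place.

L = 113.3 mol/h

Material balance + equilibrium reduce to Σ zᵢ(Kᵢ−1)/(1+V/F(Kᵢ−1)) = 0.
Check two-phase: ΣzᵢKᵢ = 1.4148 > 1 and Σzᵢ/Kᵢ = 1.1800 > 1, so g(0) = 0.4148 > 0 and g(1) = -0.1800 < 0.
Newton iteration, V/F⁰ = 0.5:
  V/F = 0.5000: g = 0.07162, g' = -0.4867 → V/F = 0.6472
  V/F = 0.6472: g = 0.00156, g' = -0.4720 → V/F = 0.6505
Converged at V/F = 0.6505.
Then V = V/F·F = 0.6505·324.2 = 210.9 mol/h and L = F − V = 113.3 mol/h.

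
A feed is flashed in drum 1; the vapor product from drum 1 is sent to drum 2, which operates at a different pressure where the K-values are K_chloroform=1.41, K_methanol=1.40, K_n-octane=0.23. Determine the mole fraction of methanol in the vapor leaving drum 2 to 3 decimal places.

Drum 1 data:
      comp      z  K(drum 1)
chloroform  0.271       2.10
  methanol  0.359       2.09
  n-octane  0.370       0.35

Drum 1:
Let ψ₁ = V/F and solve Σ zᵢ(Kᵢ−1)/(1+ψ₁(Kᵢ−1)) = 0.
Check two-phase: ΣzᵢKᵢ = 1.449 > 1 and Σzᵢ/Kᵢ = 1.358 > 1, so g(0) = 0.449 > 0 and g(1) = -0.358 < 0.
Newton–Raphson from ψ₁ = 0.62:
  ψ₁ = 0.620: g = 0.0079, g' = -0.706 → ψ₁ = 0.631
Converged at ψ₁ = 0.631.
Drum-1 compositions:
  chloroform: x = 0.160, y = 0.336
  methanol: x = 0.213, y = 0.445
  n-octane: x = 0.627, y = 0.220
Drum-2 feed = drum-1 vapor: z₂ = (0.3359, 0.4445, 0.2196).
Drum 2:
Rachford–Rice: g(ψ₂) = Σ zᵢ(Kᵢ−1)/(1+ψ₂(Kᵢ−1)) = 0.
g(0) = ΣzᵢKᵢ − 1 = 0.146 and g(1) = 1 − Σzᵢ/Kᵢ = -0.510, so a root lies in (0, 1).
Newton–Raphson from ψ₂ = 0.47:
  ψ₂ = 0.470: g = 0.0002, g' = -0.410 → ψ₂ = 0.470
Converged at ψ₂ = 0.470.
  chloroform: x = 0.282, y = 0.397
  methanol: x = 0.374, y = 0.524
  n-octane: x = 0.344, y = 0.079

y_methanol (drum 2) = 0.524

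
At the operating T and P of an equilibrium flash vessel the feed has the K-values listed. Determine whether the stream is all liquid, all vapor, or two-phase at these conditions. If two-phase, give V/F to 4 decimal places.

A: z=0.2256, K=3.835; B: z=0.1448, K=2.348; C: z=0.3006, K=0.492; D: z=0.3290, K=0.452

ΣzᵢKᵢ = 1.5018; Σzᵢ/Kᵢ = 1.4593.
Both exceed 1, so a two-phase solution exists.
Let ψ = V/F and solve Σ zᵢ(Kᵢ−1)/(1+ψ(Kᵢ−1)) = 0.
Iterate (Newton) starting at ψ = 0.5:
  ψ = 0.5000: g = -0.07187, g' = -0.7310 → ψ = 0.4017
  ψ = 0.4017: g = 0.00264, g' = -0.7920 → ψ = 0.4050
Converged at ψ = 0.4050.

two-phase, V/F = 0.4050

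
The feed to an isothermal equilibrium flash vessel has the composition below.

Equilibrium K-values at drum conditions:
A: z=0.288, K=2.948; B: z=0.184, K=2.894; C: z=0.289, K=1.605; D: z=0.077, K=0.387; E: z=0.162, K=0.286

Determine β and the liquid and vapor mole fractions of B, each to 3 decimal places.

Let β = V/F and solve Σ zᵢ(Kᵢ−1)/(1+β(Kᵢ−1)) = 0.
Check two-phase: ΣzᵢKᵢ = 1.921 > 1 and Σzᵢ/Kᵢ = 1.107 > 1, so g(0) = 0.921 > 0 and g(1) = -0.107 < 0.
Newton–Raphson from β = 0.44:
  β = 0.440: g = 0.3970, g' = -0.809 → β = 0.931
  β = 0.931: g = -0.0172, g' = -1.158 → β = 0.916
Converged at β = 0.916.
Compositions from xᵢ = zᵢ/(1+β(Kᵢ−1)), yᵢ = Kᵢxᵢ:
  A: x = 0.103, y = 0.305
  B: x = 0.067, y = 0.195
  C: x = 0.186, y = 0.299
  D: x = 0.175, y = 0.068
  E: x = 0.468, y = 0.134

β = 0.916, x_B = 0.067, y_B = 0.195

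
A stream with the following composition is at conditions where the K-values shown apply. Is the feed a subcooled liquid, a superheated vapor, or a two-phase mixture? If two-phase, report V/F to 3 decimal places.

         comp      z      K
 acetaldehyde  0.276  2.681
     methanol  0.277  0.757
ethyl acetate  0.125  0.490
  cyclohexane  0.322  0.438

ΣzᵢKᵢ = 1.152; Σzᵢ/Kᵢ = 1.459.
Both exceed 1, so a two-phase solution exists.
Material balance + equilibrium reduce to Σ zᵢ(Kᵢ−1)/(1+ψ(Kᵢ−1)) = 0.
Newton–Raphson from ψ = 0.7:
  ψ = 0.700: g = -0.2654, g' = -0.543 → ψ = 0.212
  ψ = 0.212: g = -0.0055, g' = -0.614 → ψ = 0.203
Converged at ψ = 0.203.

two-phase, V/F = 0.203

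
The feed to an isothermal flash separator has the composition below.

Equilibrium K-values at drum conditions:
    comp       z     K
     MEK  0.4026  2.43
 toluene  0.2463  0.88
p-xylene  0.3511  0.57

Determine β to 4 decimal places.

β = 0.8170

Let β = V/F and solve Σ zᵢ(Kᵢ−1)/(1+β(Kᵢ−1)) = 0.
Feasibility: ΣzᵢKᵢ = 1.3952, Σzᵢ/Kᵢ = 1.0615 — both > 1, two phases present.
Newton–Raphson from β = 0.5:
  β = 0.5000: g = 0.11193, g' = -0.3893 → β = 0.7875
  β = 0.7875: g = 0.00986, g' = -0.3349 → β = 0.8170
Converged at β = 0.8170.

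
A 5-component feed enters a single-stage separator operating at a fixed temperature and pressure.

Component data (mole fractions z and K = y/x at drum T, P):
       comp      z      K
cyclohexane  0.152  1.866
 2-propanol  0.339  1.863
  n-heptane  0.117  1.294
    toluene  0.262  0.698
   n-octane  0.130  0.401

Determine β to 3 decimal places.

β = 0.869

Newton–Raphson from β = 0.57:
  β = 0.570: g = 0.0999, g' = -0.314 → β = 0.888
  β = 0.888: g = -0.0070, g' = -0.381 → β = 0.869
Converged at β = 0.869.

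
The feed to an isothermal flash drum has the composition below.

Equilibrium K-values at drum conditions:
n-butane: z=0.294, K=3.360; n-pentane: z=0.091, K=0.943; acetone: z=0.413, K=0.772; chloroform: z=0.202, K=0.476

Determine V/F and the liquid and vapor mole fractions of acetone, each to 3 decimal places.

V/F = 0.644, x_acetone = 0.484, y_acetone = 0.374

Material balance + equilibrium reduce to Σ zᵢ(Kᵢ−1)/(1+V/F(Kᵢ−1)) = 0.
Feasibility: ΣzᵢKᵢ = 1.489, Σzᵢ/Kᵢ = 1.143 — both > 1, two phases present.
Iterate (Newton) starting at V/F = 0.5:
  V/F = 0.500: g = 0.0632, g' = -0.474 → V/F = 0.633
  V/F = 0.633: g = 0.0042, g' = -0.417 → V/F = 0.644
Converged at V/F = 0.644.
Compositions from xᵢ = zᵢ/(1+V/F(Kᵢ−1)), yᵢ = Kᵢxᵢ:
  n-butane: x = 0.117, y = 0.392
  n-pentane: x = 0.094, y = 0.089
  acetone: x = 0.484, y = 0.374
  chloroform: x = 0.305, y = 0.145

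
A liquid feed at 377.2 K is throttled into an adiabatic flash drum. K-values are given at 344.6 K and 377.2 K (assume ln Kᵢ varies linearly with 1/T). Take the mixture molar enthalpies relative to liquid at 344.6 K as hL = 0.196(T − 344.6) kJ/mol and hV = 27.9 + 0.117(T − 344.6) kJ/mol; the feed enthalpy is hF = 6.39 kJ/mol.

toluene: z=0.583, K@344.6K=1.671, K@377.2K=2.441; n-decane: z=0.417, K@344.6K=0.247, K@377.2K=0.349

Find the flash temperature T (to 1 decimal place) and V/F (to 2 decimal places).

T = 347.4 K, V/F = 0.21

Adiabatic flash: solve Rachford–Rice at each trial T, then check hF = ψ·hV(T) + (1−ψ)·hL(T).
  T = 344.6 K: K = (1.671, 0.247), RR gives ψ = 0.153, H_out = 4.262 kJ/mol
  T = 377.2 K: K = (2.441, 0.349), RR gives ψ = 0.606, H_out = 21.740 kJ/mol
  T = 360.9 K: K = (2.037, 0.296), RR gives ψ = 0.426, H_out = 14.529 kJ/mol
  T = 352.8 K: K = (1.850, 0.271), RR gives ψ = 0.309, H_out = 10.038 kJ/mol
  T = 348.7 K: K = (1.759, 0.259), RR gives ψ = 0.238, H_out = 7.354 kJ/mol
  T = 346.6 K: K = (1.714, 0.253), RR gives ψ = 0.196, H_out = 5.830 kJ/mol
Linear interpolation between T = 346.6 (H_out = 5.830) and T = 348.7 (H_out = 7.354) on hF = 6.39 gives T ≈ 347.4 K, at which ψ = 0.21.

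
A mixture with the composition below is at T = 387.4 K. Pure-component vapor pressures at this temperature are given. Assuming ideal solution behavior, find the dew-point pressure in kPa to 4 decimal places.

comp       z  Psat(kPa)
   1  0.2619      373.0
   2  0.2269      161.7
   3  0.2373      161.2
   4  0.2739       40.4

At the dew point ψ → 1, so Σzᵢ/Kᵢ = 1 with Kᵢ = Pᵢˢᵃᵗ/P ⇒ 1/P = Σzᵢ/Pᵢˢᵃᵗ.
1/P = 0.2619/373.0 + 0.2269/161.7 + 0.2373/161.2 + 0.2739/40.4 = 0.0103571 ⇒ P = 96.5517 kPa

Pdew = 96.5517 kPa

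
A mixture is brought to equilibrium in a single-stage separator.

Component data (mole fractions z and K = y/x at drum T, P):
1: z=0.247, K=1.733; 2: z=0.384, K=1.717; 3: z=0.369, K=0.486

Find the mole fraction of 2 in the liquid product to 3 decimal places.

x_2 = 0.254

Material balance + equilibrium reduce to Σ zᵢ(Kᵢ−1)/(1+ψ(Kᵢ−1)) = 0.
Feasibility: ΣzᵢKᵢ = 1.267, Σzᵢ/Kᵢ = 1.125 — both > 1, two phases present.
Iterate (Newton) starting at ψ = 0.34:
  ψ = 0.340: g = 0.1365, g' = -0.356 → ψ = 0.724
  ψ = 0.724: g = -0.0024, g' = -0.389 → ψ = 0.717
Converged at ψ = 0.717.
Compositions from xᵢ = zᵢ/(1+ψ(Kᵢ−1)), yᵢ = Kᵢxᵢ:
  1: x = 0.162, y = 0.281
  2: x = 0.254, y = 0.435
  3: x = 0.585, y = 0.284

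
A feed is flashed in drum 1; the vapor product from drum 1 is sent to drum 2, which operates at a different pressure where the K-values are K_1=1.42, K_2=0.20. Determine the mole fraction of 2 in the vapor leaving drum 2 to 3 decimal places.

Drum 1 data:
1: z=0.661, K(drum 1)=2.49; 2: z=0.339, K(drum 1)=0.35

Drum 1:
Binary case is linear: z₁(K₁−1)(1+ψ₁(K₂−1)) + z₂(K₂−1)(1+ψ₁(K₁−1)) = 0
⇒ ψ₁ = [z₁(K₁−1)+z₂(K₂−1)] / [−(K₁−1)(K₂−1)] = 0.7645/0.9685 = 0.789
Drum-1 compositions:
  1: x = 0.304, y = 0.756
  2: x = 0.696, y = 0.244
Drum-2 feed = drum-1 vapor: z₂ = (0.7563, 0.2437).
Drum 2:
Rachford–Rice: g(ψ₂) = Σ zᵢ(Kᵢ−1)/(1+ψ₂(Kᵢ−1)) = 0.
Check two-phase: ΣzᵢKᵢ = 1.123 > 1 and Σzᵢ/Kᵢ = 1.751 > 1, so g(0) = 0.123 > 0 and g(1) = -0.751 < 0.
Binary case is linear: z₁(K₁−1)(1+ψ₂(K₂−1)) + z₂(K₂−1)(1+ψ₂(K₁−1)) = 0
⇒ ψ₂ = [z₁(K₁−1)+z₂(K₂−1)] / [−(K₁−1)(K₂−1)] = 0.1227/0.3360 = 0.365
  1: x = 0.656, y = 0.931
  2: x = 0.344, y = 0.069

y_2 (drum 2) = 0.069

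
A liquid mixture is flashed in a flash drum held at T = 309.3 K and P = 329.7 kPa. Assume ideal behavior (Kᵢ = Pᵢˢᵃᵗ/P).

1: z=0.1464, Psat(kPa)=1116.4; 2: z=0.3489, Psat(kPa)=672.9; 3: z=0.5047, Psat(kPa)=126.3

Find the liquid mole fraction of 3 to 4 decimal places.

x_3 = 0.6866

Raoult's law: Kᵢ = Pᵢˢᵃᵗ/P = Pᵢˢᵃᵗ/329.7.
  K_1 = 1116.4/329.7 = 3.386109, K_2 = 672.9/329.7 = 2.040946, K_3 = 126.3/329.7 = 0.383076
Material balance + equilibrium reduce to Σ zᵢ(Kᵢ−1)/(1+ψ(Kᵢ−1)) = 0.
Feasibility: ΣzᵢKᵢ = 1.4012, Σzᵢ/Kᵢ = 1.5317 — both > 1, two phases present.
Newton–Raphson from ψ = 0.5:
  ψ = 0.5000: g = -0.05209, g' = -0.7385 → ψ = 0.4295
  ψ = 0.4295: g = -0.00008, g' = -0.7394 → ψ = 0.4294
Converged at ψ = 0.4294.
Compositions from xᵢ = zᵢ/(1+ψ(Kᵢ−1)), yᵢ = Kᵢxᵢ:
  1: x = 0.0723, y = 0.2449
  2: x = 0.2411, y = 0.4921
  3: x = 0.6866, y = 0.2630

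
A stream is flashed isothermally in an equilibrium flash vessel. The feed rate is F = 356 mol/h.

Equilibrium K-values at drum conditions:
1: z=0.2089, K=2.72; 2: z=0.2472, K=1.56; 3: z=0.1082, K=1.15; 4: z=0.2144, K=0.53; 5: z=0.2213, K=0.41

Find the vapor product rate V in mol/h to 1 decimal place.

V = 177.6 mol/h

Material balance + equilibrium reduce to Σ zᵢ(Kᵢ−1)/(1+β(Kᵢ−1)) = 0.
Feasibility: ΣzᵢKᵢ = 1.2826, Σzᵢ/Kᵢ = 1.2736 — both > 1, two phases present.
Iterate (Newton) starting at β = 0.34:
  β = 0.3400: g = 0.07519, g' = -0.4906 → β = 0.4933
  β = 0.4933: g = 0.00263, g' = -0.4641 → β = 0.4989
Converged at β = 0.4989.
Then V = β·F = 0.4989·356 = 177.6 mol/h and L = F − V = 178.4 mol/h.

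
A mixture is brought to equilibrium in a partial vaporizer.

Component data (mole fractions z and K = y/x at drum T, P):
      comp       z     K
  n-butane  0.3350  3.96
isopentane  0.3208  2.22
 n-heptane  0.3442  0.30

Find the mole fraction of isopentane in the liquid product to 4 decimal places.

x_isopentane = 0.1671

Material balance + equilibrium reduce to Σ zᵢ(Kᵢ−1)/(1+β(Kᵢ−1)) = 0.
g(0) = ΣzᵢKᵢ − 1 = 1.1420 and g(1) = 1 − Σzᵢ/Kᵢ = -0.3764, so a root lies in (0, 1).
Newton–Raphson from β = 0.5:
  β = 0.5000: g = 0.27225, g' = -1.0606 → β = 0.7567
  β = 0.7567: g = -0.00272, g' = -1.1712 → β = 0.7544
Converged at β = 0.7544.
Compositions from xᵢ = zᵢ/(1+β(Kᵢ−1)), yᵢ = Kᵢxᵢ:
  n-butane: x = 0.1036, y = 0.4103
  isopentane: x = 0.1671, y = 0.3709
  n-heptane: x = 0.7293, y = 0.2188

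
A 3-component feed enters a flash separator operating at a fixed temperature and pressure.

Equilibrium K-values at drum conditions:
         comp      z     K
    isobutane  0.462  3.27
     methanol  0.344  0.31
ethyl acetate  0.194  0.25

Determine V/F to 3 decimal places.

Rachford–Rice: g(V/F) = Σ zᵢ(Kᵢ−1)/(1+V/F(Kᵢ−1)) = 0.
Feasibility: ΣzᵢKᵢ = 1.666, Σzᵢ/Kᵢ = 2.027 — both > 1, two phases present.
Newton iteration, V/F⁰ = 0.5:
  V/F = 0.500: g = -0.1040, g' = -1.183 → V/F = 0.412
Converged at V/F = 0.412.

V/F = 0.412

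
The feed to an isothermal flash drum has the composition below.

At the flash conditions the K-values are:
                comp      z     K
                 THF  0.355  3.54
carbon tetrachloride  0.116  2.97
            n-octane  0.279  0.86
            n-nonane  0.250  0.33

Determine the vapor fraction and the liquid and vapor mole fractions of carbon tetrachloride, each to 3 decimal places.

ψ = 0.777, x_carbon tetrachloride = 0.046, y_carbon tetrachloride = 0.136

Newton iteration, ψ⁰ = 0.5:
  ψ = 0.500: g = 0.2185, g' = -0.819 → ψ = 0.767
  ψ = 0.767: g = 0.0087, g' = -0.817 → ψ = 0.777
Converged at ψ = 0.777.
Compositions from xᵢ = zᵢ/(1+ψ(Kᵢ−1)), yᵢ = Kᵢxᵢ:
  THF: x = 0.119, y = 0.422
  carbon tetrachloride: x = 0.046, y = 0.136
  n-octane: x = 0.313, y = 0.269
  n-nonane: x = 0.522, y = 0.172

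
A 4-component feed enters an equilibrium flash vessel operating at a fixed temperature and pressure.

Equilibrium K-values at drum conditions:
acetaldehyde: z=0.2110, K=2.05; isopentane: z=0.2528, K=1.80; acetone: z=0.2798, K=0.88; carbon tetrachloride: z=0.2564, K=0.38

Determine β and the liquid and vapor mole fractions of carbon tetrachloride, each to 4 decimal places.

Material balance + equilibrium reduce to Σ zᵢ(Kᵢ−1)/(1+β(Kᵢ−1)) = 0.
Check two-phase: ΣzᵢKᵢ = 1.2312 > 1 and Σzᵢ/Kᵢ = 1.2361 > 1, so g(0) = 0.2312 > 0 and g(1) = -0.2361 < 0.
Iterate (Newton) starting at β = 0.5:
  β = 0.5000: g = 0.02363, g' = -0.3942 → β = 0.5599
  β = 0.5599: g = -0.00031, g' = -0.4053 → β = 0.5592
Converged at β = 0.5592.
Compositions from xᵢ = zᵢ/(1+β(Kᵢ−1)), yᵢ = Kᵢxᵢ:
  acetaldehyde: x = 0.1329, y = 0.2725
  isopentane: x = 0.1747, y = 0.3144
  acetone: x = 0.2999, y = 0.2639
  carbon tetrachloride: x = 0.3925, y = 0.1491

β = 0.5592, x_carbon tetrachloride = 0.3925, y_carbon tetrachloride = 0.1491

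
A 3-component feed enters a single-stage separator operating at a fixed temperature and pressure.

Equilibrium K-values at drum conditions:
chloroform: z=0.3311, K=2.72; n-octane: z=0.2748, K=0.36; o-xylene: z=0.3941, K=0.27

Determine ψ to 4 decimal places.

ψ = 0.0887

Rachford–Rice: g(ψ) = Σ zᵢ(Kᵢ−1)/(1+ψ(Kᵢ−1)) = 0.
Check two-phase: ΣzᵢKᵢ = 1.1059 > 1 and Σzᵢ/Kᵢ = 2.3447 > 1, so g(0) = 0.1059 > 0 and g(1) = -1.3447 < 0.
Newton–Raphson from ψ = 0.43:
  ψ = 0.4300: g = -0.33460, g' = -0.9841 → ψ = 0.0900
  ψ = 0.0900: g = -0.00139, g' = -1.1019 → ψ = 0.0887
Converged at ψ = 0.0887.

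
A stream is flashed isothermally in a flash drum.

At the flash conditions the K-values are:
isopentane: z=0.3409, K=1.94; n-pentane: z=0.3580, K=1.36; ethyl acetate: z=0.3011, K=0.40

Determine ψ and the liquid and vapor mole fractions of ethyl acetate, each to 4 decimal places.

ψ = 0.6663, x_ethyl acetate = 0.5016, y_ethyl acetate = 0.2007

Rachford–Rice: g(ψ) = Σ zᵢ(Kᵢ−1)/(1+ψ(Kᵢ−1)) = 0.
Feasibility: ΣzᵢKᵢ = 1.2687, Σzᵢ/Kᵢ = 1.1917 — both > 1, two phases present.
Newton–Raphson from ψ = 0.5:
  ψ = 0.5000: g = 0.06913, g' = -0.3939 → ψ = 0.6755
  ψ = 0.6755: g = -0.00411, g' = -0.4492 → ψ = 0.6663
Converged at ψ = 0.6663.
Compositions from xᵢ = zᵢ/(1+ψ(Kᵢ−1)), yᵢ = Kᵢxᵢ:
  isopentane: x = 0.2096, y = 0.4067
  n-pentane: x = 0.2887, y = 0.3927
  ethyl acetate: x = 0.5016, y = 0.2007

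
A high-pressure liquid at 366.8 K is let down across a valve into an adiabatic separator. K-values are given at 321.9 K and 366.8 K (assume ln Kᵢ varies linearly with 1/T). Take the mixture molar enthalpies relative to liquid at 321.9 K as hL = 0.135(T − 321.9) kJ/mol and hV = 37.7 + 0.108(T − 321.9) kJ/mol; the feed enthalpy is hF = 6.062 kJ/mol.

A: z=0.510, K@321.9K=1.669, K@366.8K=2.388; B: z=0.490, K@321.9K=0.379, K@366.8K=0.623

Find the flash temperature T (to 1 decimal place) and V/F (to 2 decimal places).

T = 324.7 K, V/F = 0.15

Adiabatic flash: solve Rachford–Rice at each trial T, then check hF = ψ·hV(T) + (1−ψ)·hL(T).
  T = 321.9 K: K = (1.669, 0.379), RR gives ψ = 0.089, H_out = 3.348 kJ/mol
  T = 366.8 K: K = (2.388, 0.623), RR gives ψ = 1.000, H_out = 42.540 kJ/mol
  T = 344.4 K: K = (2.021, 0.494), RR gives ψ = 0.528, H_out = 22.625 kJ/mol
  T = 333.1 K: K = (1.842, 0.434), RR gives ψ = 0.320, H_out = 13.461 kJ/mol
  T = 327.5 K: K = (1.755, 0.406), RR gives ψ = 0.210, H_out = 8.627 kJ/mol
  T = 324.7 K: K = (1.712, 0.393), RR gives ψ = 0.151, H_out = 6.058 kJ/mol
  T = 326.1 K: K = (1.733, 0.399), RR gives ψ = 0.181, H_out = 7.358 kJ/mol
Linear interpolation between T = 324.7 (H_out = 6.058) and T = 326.1 (H_out = 7.358) on hF = 6.062 gives T ≈ 324.7 K, at which ψ = 0.15.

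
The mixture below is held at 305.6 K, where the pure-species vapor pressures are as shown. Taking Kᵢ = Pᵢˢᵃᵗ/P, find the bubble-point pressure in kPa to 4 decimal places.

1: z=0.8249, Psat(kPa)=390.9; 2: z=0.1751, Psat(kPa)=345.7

At the bubble point ψ → 0, so ΣzᵢKᵢ = 1 with Kᵢ = Pᵢˢᵃᵗ/P ⇒ P = ΣzᵢPᵢˢᵃᵗ.
P = 0.8249·390.9 + 0.1751·345.7 = 382.9855 kPa

Pbub = 382.9855 kPa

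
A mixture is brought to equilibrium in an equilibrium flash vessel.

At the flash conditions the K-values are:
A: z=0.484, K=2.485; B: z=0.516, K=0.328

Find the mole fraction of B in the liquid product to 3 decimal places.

x_B = 0.688

Let ψ = V/F and solve Σ zᵢ(Kᵢ−1)/(1+ψ(Kᵢ−1)) = 0.
Feasibility: ΣzᵢKᵢ = 1.372, Σzᵢ/Kᵢ = 1.768 — both > 1, two phases present.
Newton–Raphson from ψ = 0.69:
  ψ = 0.690: g = -0.2915, g' = -1.070 → ψ = 0.418
  ψ = 0.418: g = -0.0384, g' = -0.857 → ψ = 0.373
Converged at ψ = 0.373.
Compositions from xᵢ = zᵢ/(1+ψ(Kᵢ−1)), yᵢ = Kᵢxᵢ:
  A: x = 0.312, y = 0.774
  B: x = 0.688, y = 0.226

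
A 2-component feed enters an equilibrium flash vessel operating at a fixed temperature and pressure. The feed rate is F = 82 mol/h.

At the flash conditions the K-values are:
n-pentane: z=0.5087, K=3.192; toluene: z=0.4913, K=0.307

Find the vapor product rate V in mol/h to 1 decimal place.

V = 41.8 mol/h

Rachford–Rice: g(ψ) = Σ zᵢ(Kᵢ−1)/(1+ψ(Kᵢ−1)) = 0.
g(0) = ΣzᵢKᵢ − 1 = 0.7746 and g(1) = 1 − Σzᵢ/Kᵢ = -0.7597, so a root lies in (0, 1).
Binary case is linear: z₁(K₁−1)(1+ψ(K₂−1)) + z₂(K₂−1)(1+ψ(K₁−1)) = 0
⇒ ψ = [z₁(K₁−1)+z₂(K₂−1)] / [−(K₁−1)(K₂−1)] = 0.77460/1.51906 = 0.5099
Then V = ψ·F = 0.5099·82 = 41.8 mol/h and L = F − V = 40.2 mol/h.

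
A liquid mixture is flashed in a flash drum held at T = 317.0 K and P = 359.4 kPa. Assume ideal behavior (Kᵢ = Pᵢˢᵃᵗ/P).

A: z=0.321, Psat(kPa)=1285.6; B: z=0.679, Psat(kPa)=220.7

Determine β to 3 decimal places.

Raoult's law: Kᵢ = Pᵢˢᵃᵗ/P = Pᵢˢᵃᵗ/359.4.
  K_A = 1285.6/359.4 = 3.57707, K_B = 220.7/359.4 = 0.61408
Binary case is linear: z₁(K₁−1)(1+β(K₂−1)) + z₂(K₂−1)(1+β(K₁−1)) = 0
⇒ β = [z₁(K₁−1)+z₂(K₂−1)] / [−(K₁−1)(K₂−1)] = 0.5652/0.9945 = 0.568

β = 0.568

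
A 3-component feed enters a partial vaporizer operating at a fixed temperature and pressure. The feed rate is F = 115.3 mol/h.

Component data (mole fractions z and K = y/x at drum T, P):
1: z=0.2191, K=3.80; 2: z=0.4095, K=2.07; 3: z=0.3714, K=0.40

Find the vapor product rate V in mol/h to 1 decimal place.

Let ψ = V/F and solve Σ zᵢ(Kᵢ−1)/(1+ψ(Kᵢ−1)) = 0.
g(0) = ΣzᵢKᵢ − 1 = 0.8288 and g(1) = 1 − Σzᵢ/Kᵢ = -0.1840, so a root lies in (0, 1).
Newton–Raphson from ψ = 0.5:
  ψ = 0.5000: g = 0.22272, g' = -0.7701 → ψ = 0.7892
  ψ = 0.7892: g = 0.00540, g' = -0.7869 → ψ = 0.7961
Converged at ψ = 0.7961.
Then V = ψ·F = 0.7961·115.3 = 91.8 mol/h and L = F − V = 23.5 mol/h.

V = 91.8 mol/h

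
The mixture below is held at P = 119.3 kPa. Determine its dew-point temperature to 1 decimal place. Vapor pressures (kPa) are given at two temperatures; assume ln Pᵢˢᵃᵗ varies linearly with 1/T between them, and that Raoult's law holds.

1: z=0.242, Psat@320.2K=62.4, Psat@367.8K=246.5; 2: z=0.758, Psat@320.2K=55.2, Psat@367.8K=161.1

T = 349.9 K

Dew-point temperature: Σzᵢ·P/Pᵢˢᵃᵗ(T) = 1. Interpolate ln Pᵢˢᵃᵗ = aᵢ + bᵢ/T.
  T = 320.2 K: ΣzᵢP/Pᵢˢᵃᵗ = 2.1009
  T = 367.8 K: ΣzᵢP/Pᵢˢᵃᵗ = 0.6784
  T = 344.0 K: ΣzᵢP/Pᵢˢᵃᵗ = 1.1460
  T = 355.9 K: ΣzᵢP/Pᵢˢᵃᵗ = 0.8738
  T = 349.9 K: ΣzᵢP/Pᵢˢᵃᵗ = 0.9994
  T = 346.9 K: ΣzᵢP/Pᵢˢᵃᵗ = 1.0708
  T = 348.4 K: ΣzᵢP/Pᵢˢᵃᵗ = 1.0343
Interpolating between 348.4 K and 349.9 K gives T ≈ 349.9 K.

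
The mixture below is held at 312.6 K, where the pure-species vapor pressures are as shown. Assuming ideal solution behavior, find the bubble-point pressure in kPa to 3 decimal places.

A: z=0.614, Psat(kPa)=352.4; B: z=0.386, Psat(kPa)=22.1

At the bubble point ψ → 0, so ΣzᵢKᵢ = 1 with Kᵢ = Pᵢˢᵃᵗ/P ⇒ P = ΣzᵢPᵢˢᵃᵗ.
P = 0.614·352.4 + 0.386·22.1 = 224.904 kPa

Pbub = 224.904 kPa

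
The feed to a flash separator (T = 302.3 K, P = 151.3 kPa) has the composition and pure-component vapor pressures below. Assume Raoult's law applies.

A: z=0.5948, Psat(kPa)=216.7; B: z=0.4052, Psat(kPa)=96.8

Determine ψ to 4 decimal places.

ψ = 0.7138

Raoult's law: Kᵢ = Pᵢˢᵃᵗ/P = Pᵢˢᵃᵗ/151.3.
  K_A = 216.7/151.3 = 1.432254, K_B = 96.8/151.3 = 0.639788
Let ψ = V/F and solve Σ zᵢ(Kᵢ−1)/(1+ψ(Kᵢ−1)) = 0.
Feasibility: ΣzᵢKᵢ = 1.1111, Σzᵢ/Kᵢ = 1.0486 — both > 1, two phases present.
Binary case is linear: z₁(K₁−1)(1+ψ(K₂−1)) + z₂(K₂−1)(1+ψ(K₁−1)) = 0
⇒ ψ = [z₁(K₁−1)+z₂(K₂−1)] / [−(K₁−1)(K₂−1)] = 0.11115/0.15570 = 0.7138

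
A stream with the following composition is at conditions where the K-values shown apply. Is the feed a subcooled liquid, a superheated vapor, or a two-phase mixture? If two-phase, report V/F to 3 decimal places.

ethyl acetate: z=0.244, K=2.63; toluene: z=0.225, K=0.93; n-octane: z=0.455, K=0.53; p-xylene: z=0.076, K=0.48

ΣzᵢKᵢ = 1.129; Σzᵢ/Kᵢ = 1.352.
Both exceed 1, so a two-phase solution exists.
Newton–Raphson from ψ = 0.5:
  ψ = 0.500: g = -0.1301, g' = -0.407 → ψ = 0.180
  ψ = 0.180: g = 0.0141, g' = -0.533 → ψ = 0.207
Converged at ψ = 0.207.

two-phase, V/F = 0.207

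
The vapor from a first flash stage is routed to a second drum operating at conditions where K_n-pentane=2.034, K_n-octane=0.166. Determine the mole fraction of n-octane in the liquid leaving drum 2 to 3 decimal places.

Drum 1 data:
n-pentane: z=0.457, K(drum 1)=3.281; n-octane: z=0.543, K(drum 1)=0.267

x_n-octane (drum 2) = 0.554

Drum 1:
Let ψ₁ = V/F and solve Σ zᵢ(Kᵢ−1)/(1+ψ₁(Kᵢ−1)) = 0.
Check two-phase: ΣzᵢKᵢ = 1.644 > 1 and Σzᵢ/Kᵢ = 2.173 > 1, so g(0) = 0.644 > 0 and g(1) = -1.173 < 0.
Newton–Raphson from ψ₁ = 0.5:
  ψ₁ = 0.500: g = -0.1413, g' = -1.246 → ψ₁ = 0.387
  ψ₁ = 0.387: g = -0.0015, g' = -1.240 → ψ₁ = 0.385
Converged at ψ₁ = 0.385.
Drum-1 compositions:
  n-pentane: x = 0.243, y = 0.798
  n-octane: x = 0.757, y = 0.202
Drum-2 feed = drum-1 vapor: z₂ = (0.7979, 0.2021).
Drum 2:
Material balance + equilibrium reduce to Σ zᵢ(Kᵢ−1)/(1+ψ₂(Kᵢ−1)) = 0.
Check two-phase: ΣzᵢKᵢ = 1.657 > 1 and Σzᵢ/Kᵢ = 1.610 > 1, so g(0) = 0.657 > 0 and g(1) = -0.610 < 0.
Binary case is linear: z₁(K₁−1)(1+ψ₂(K₂−1)) + z₂(K₂−1)(1+ψ₂(K₁−1)) = 0
⇒ ψ₂ = [z₁(K₁−1)+z₂(K₂−1)] / [−(K₁−1)(K₂−1)] = 0.6565/0.8624 = 0.761
  n-pentane: x = 0.446, y = 0.908
  n-octane: x = 0.554, y = 0.092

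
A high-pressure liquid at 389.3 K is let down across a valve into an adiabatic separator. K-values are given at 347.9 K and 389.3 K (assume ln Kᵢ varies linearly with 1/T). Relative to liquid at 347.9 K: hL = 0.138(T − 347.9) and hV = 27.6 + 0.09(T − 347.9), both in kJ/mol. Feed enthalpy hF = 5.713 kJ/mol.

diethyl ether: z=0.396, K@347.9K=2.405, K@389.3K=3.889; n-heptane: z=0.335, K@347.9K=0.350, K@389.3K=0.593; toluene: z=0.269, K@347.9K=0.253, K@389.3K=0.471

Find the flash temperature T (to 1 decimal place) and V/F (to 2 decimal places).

Adiabatic flash: solve Rachford–Rice at each trial T, then check hF = ψ·hV(T) + (1−ψ)·hL(T).
  T = 347.9 K: K = (2.405, 0.350, 0.253), RR gives ψ = 0.141, H_out = 3.894 kJ/mol
  T = 389.3 K: K = (3.889, 0.593, 0.471), RR gives ψ = 0.643, H_out = 22.183 kJ/mol
  T = 368.6 K: K = (3.100, 0.462, 0.351), RR gives ψ = 0.385, H_out = 13.103 kJ/mol
  T = 358.2 K: K = (2.739, 0.404, 0.299), RR gives ψ = 0.268, H_out = 8.681 kJ/mol
  T = 353.0 K: K = (2.567, 0.376, 0.275), RR gives ψ = 0.206, H_out = 6.343 kJ/mol
  T = 350.4 K: K = (2.484, 0.363, 0.264), RR gives ψ = 0.174, H_out = 5.118 kJ/mol
  T = 351.7 K: K = (2.525, 0.369, 0.269), RR gives ψ = 0.190, H_out = 5.736 kJ/mol
Linear interpolation between T = 350.4 (H_out = 5.118) and T = 351.7 (H_out = 5.736) on hF = 5.713 gives T ≈ 351.7 K, at which ψ = 0.19.

T = 351.7 K, V/F = 0.19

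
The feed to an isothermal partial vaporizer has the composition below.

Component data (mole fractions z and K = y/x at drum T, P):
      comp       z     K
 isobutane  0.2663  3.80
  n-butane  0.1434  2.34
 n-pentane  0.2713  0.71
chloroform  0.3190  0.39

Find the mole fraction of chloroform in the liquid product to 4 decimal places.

x_chloroform = 0.4914

Rachford–Rice: g(β) = Σ zᵢ(Kᵢ−1)/(1+β(Kᵢ−1)) = 0.
g(0) = ΣzᵢKᵢ − 1 = 0.6645 and g(1) = 1 − Σzᵢ/Kᵢ = -0.3314, so a root lies in (0, 1).
Newton–Raphson from β = 0.51:
  β = 0.5100: g = 0.04645, g' = -0.7266 → β = 0.5739
  β = 0.5739: g = 0.00083, g' = -0.7033 → β = 0.5751
Converged at β = 0.5751.
Compositions from xᵢ = zᵢ/(1+β(Kᵢ−1)), yᵢ = Kᵢxᵢ:
  isobutane: x = 0.1020, y = 0.3877
  n-butane: x = 0.0810, y = 0.1895
  n-pentane: x = 0.3256, y = 0.2312
  chloroform: x = 0.4914, y = 0.1916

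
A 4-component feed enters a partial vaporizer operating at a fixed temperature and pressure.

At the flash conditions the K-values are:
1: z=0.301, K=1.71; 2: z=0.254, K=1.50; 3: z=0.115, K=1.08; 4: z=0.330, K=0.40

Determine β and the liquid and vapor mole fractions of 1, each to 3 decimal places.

β = 0.459, x_1 = 0.227, y_1 = 0.388

Material balance + equilibrium reduce to Σ zᵢ(Kᵢ−1)/(1+β(Kᵢ−1)) = 0.
Feasibility: ΣzᵢKᵢ = 1.152, Σzᵢ/Kᵢ = 1.277 — both > 1, two phases present.
Newton iteration, β⁰ = 0.61:
  β = 0.610: g = -0.0571, g' = -0.407 → β = 0.470
  β = 0.470: g = -0.0038, g' = -0.358 → β = 0.459
Converged at β = 0.459.
Compositions from xᵢ = zᵢ/(1+β(Kᵢ−1)), yᵢ = Kᵢxᵢ:
  1: x = 0.227, y = 0.388
  2: x = 0.207, y = 0.310
  3: x = 0.111, y = 0.120
  4: x = 0.456, y = 0.182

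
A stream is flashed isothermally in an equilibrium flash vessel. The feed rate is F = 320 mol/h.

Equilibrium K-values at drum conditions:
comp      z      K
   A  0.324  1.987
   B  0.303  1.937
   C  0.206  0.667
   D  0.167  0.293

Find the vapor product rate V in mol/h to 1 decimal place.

Rachford–Rice: g(ψ) = Σ zᵢ(Kᵢ−1)/(1+ψ(Kᵢ−1)) = 0.
Check two-phase: ΣzᵢKᵢ = 1.417 > 1 and Σzᵢ/Kᵢ = 1.198 > 1, so g(0) = 0.417 > 0 and g(1) = -0.198 < 0.
Iterate (Newton) starting at ψ = 0.5:
  ψ = 0.500: g = 0.1425, g' = -0.497 → ψ = 0.787
  ψ = 0.787: g = -0.0154, g' = -0.654 → ψ = 0.763
  ψ = 0.763: g = -0.0003, g' = -0.628 → ψ = 0.762
Converged at ψ = 0.762.
Then V = ψ·F = 0.7624·320 = 244.0 mol/h and L = F − V = 76.0 mol/h.

V = 244.0 mol/h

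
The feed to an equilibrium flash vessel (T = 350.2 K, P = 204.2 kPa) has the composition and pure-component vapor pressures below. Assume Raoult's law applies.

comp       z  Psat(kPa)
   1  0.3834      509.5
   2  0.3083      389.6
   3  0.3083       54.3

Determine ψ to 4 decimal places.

ψ = 0.6856

Raoult's law: Kᵢ = Pᵢˢᵃᵗ/P = Pᵢˢᵃᵗ/204.2.
  K_1 = 509.5/204.2 = 2.495103, K_2 = 389.6/204.2 = 1.907933, K_3 = 54.3/204.2 = 0.265916
Let ψ = V/F and solve Σ zᵢ(Kᵢ−1)/(1+ψ(Kᵢ−1)) = 0.
Feasibility: ΣzᵢKᵢ = 1.6268, Σzᵢ/Kᵢ = 1.4746 — both > 1, two phases present.
Newton iteration, ψ⁰ = 0.5:
  ψ = 0.5000: g = 0.16298, g' = -0.8155 → ψ = 0.6998
  ψ = 0.6998: g = -0.01415, g' = -1.0023 → ψ = 0.6857
  ψ = 0.6857: g = -0.00017, g' = -0.9791 → ψ = 0.6856
Converged at ψ = 0.6856.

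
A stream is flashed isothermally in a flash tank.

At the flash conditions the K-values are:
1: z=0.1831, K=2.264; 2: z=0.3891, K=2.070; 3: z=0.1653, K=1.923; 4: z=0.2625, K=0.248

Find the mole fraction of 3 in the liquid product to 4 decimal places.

Rachford–Rice: g(V/F) = Σ zᵢ(Kᵢ−1)/(1+V/F(Kᵢ−1)) = 0.
Check two-phase: ΣzᵢKᵢ = 1.6029 > 1 and Σzᵢ/Kᵢ = 1.4133 > 1, so g(0) = 0.6029 > 0 and g(1) = -0.4133 < 0.
Iterate (Newton) starting at V/F = 0.41:
  V/F = 0.4100: g = 0.26712, g' = -0.7265 → V/F = 0.7777
  V/F = 0.7777: g = -0.04265, g' = -1.1159 → V/F = 0.7394
  V/F = 0.7394: g = -0.00191, g' = -1.0200 → V/F = 0.7376
Converged at V/F = 0.7376.
Compositions from xᵢ = zᵢ/(1+V/F(Kᵢ−1)), yᵢ = Kᵢxᵢ:
  1: x = 0.0948, y = 0.2145
  2: x = 0.2175, y = 0.4502
  3: x = 0.0983, y = 0.1891
  4: x = 0.5894, y = 0.1462

x_3 = 0.0983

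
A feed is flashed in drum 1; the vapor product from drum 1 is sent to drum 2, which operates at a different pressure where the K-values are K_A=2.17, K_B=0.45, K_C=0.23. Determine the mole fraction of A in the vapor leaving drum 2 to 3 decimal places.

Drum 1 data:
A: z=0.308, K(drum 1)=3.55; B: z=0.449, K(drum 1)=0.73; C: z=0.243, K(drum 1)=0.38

Drum 1:
Let ψ₁ = V/F and solve Σ zᵢ(Kᵢ−1)/(1+ψ₁(Kᵢ−1)) = 0.
Feasibility: ΣzᵢKᵢ = 1.514, Σzᵢ/Kᵢ = 1.341 — both > 1, two phases present.
Iterate (Newton) starting at ψ₁ = 0.33:
  ψ₁ = 0.330: g = 0.1040, g' = -0.778 → ψ₁ = 0.464
  ψ₁ = 0.464: g = 0.0098, g' = -0.647 → ψ₁ = 0.479
Converged at ψ₁ = 0.479.
Drum-1 compositions:
  A: x = 0.139, y = 0.492
  B: x = 0.516, y = 0.376
  C: x = 0.346, y = 0.131
Drum-2 feed = drum-1 vapor: z₂ = (0.4922, 0.3765, 0.1313).
Drum 2:
Rachford–Rice: g(ψ₂) = Σ zᵢ(Kᵢ−1)/(1+ψ₂(Kᵢ−1)) = 0.
Check two-phase: ΣzᵢKᵢ = 1.268 > 1 and Σzᵢ/Kᵢ = 1.634 > 1, so g(0) = 0.268 > 0 and g(1) = -0.634 < 0.
Newton iteration, ψ₂⁰ = 0.5:
  ψ₂ = 0.500: g = -0.0867, g' = -0.691 → ψ₂ = 0.374
  ψ₂ = 0.374: g = -0.0024, g' = -0.660 → ψ₂ = 0.371
Converged at ψ₂ = 0.371.
  A: x = 0.343, y = 0.745
  B: x = 0.473, y = 0.213
  C: x = 0.184, y = 0.042

y_A (drum 2) = 0.745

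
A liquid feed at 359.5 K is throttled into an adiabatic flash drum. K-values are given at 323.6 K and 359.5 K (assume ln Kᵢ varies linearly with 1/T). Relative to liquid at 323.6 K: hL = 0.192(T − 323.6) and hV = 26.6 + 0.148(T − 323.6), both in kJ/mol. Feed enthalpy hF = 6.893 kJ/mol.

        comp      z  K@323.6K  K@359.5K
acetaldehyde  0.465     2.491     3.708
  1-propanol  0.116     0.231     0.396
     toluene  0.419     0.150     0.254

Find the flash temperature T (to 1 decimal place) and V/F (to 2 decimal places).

T = 327.4 K, V/F = 0.23

Adiabatic flash: solve Rachford–Rice at each trial T, then check hF = ψ·hV(T) + (1−ψ)·hL(T).
  T = 323.6 K: K = (2.491, 0.231, 0.150), RR gives ψ = 0.200, H_out = 5.309 kJ/mol
  T = 359.5 K: K = (3.708, 0.396, 0.254), RR gives ψ = 0.451, H_out = 18.168 kJ/mol
  T = 341.6 K: K = (3.073, 0.307, 0.198), RR gives ψ = 0.339, H_out = 12.196 kJ/mol
  T = 332.6 K: K = (2.775, 0.267, 0.173), RR gives ψ = 0.275, H_out = 8.926 kJ/mol
  T = 328.1 K: K = (2.631, 0.249, 0.161), RR gives ψ = 0.239, H_out = 7.172 kJ/mol
  T = 325.9 K: K = (2.562, 0.240, 0.156), RR gives ψ = 0.220, H_out = 6.277 kJ/mol
Linear interpolation between T = 325.9 (H_out = 6.277) and T = 328.1 (H_out = 7.172) on hF = 6.893 gives T ≈ 327.4 K, at which ψ = 0.23.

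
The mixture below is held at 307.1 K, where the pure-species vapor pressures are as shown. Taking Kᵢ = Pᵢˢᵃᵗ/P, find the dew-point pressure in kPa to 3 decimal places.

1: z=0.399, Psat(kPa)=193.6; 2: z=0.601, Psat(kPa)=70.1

At the dew point ψ → 1, so Σzᵢ/Kᵢ = 1 with Kᵢ = Pᵢˢᵃᵗ/P ⇒ 1/P = Σzᵢ/Pᵢˢᵃᵗ.
1/P = 0.399/193.6 + 0.601/70.1 = 0.010634 ⇒ P = 94.034 kPa

Pdew = 94.034 kPa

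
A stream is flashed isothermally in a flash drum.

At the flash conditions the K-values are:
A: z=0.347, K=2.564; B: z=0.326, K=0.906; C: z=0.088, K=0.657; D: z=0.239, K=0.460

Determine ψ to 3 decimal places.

Let ψ = V/F and solve Σ zᵢ(Kᵢ−1)/(1+ψ(Kᵢ−1)) = 0.
g(0) = ΣzᵢKᵢ − 1 = 0.353 and g(1) = 1 − Σzᵢ/Kᵢ = -0.149, so a root lies in (0, 1).
Newton–Raphson from ψ = 0.46:
  ψ = 0.460: g = 0.0760, g' = -0.428 → ψ = 0.638
  ψ = 0.638: g = 0.0037, g' = -0.395 → ψ = 0.647
Converged at ψ = 0.647.

ψ = 0.647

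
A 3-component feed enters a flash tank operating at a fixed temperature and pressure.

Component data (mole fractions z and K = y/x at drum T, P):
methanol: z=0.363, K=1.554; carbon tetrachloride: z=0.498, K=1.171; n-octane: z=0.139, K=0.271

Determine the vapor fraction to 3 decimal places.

Newton iteration, ψ⁰ = 0.5:
  ψ = 0.500: g = 0.0765, g' = -0.264 → ψ = 0.790
  ψ = 0.790: g = -0.0241, g' = -0.476 → ψ = 0.740
  ψ = 0.740: g = -0.0016, g' = -0.415 → ψ = 0.736
Converged at ψ = 0.736.

ψ = 0.736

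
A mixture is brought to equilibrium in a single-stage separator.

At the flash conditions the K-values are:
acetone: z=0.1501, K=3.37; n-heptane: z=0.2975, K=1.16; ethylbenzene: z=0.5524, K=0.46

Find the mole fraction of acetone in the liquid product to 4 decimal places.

Let ψ = V/F and solve Σ zᵢ(Kᵢ−1)/(1+ψ(Kᵢ−1)) = 0.
g(0) = ΣzᵢKᵢ − 1 = 0.1050 and g(1) = 1 − Σzᵢ/Kᵢ = -0.5019, so a root lies in (0, 1).
Newton iteration, ψ⁰ = 0.5:
  ψ = 0.5000: g = -0.20174, g' = -0.4854 → ψ = 0.0844
  ψ = 0.0844: g = 0.03089, g' = -0.7698 → ψ = 0.1245
  ψ = 0.1245: g = 0.00156, g' = -0.6951 → ψ = 0.1267
Converged at ψ = 0.1268.
Compositions from xᵢ = zᵢ/(1+ψ(Kᵢ−1)), yᵢ = Kᵢxᵢ:
  acetone: x = 0.1154, y = 0.3890
  n-heptane: x = 0.2916, y = 0.3382
  ethylbenzene: x = 0.5930, y = 0.2728

x_acetone = 0.1154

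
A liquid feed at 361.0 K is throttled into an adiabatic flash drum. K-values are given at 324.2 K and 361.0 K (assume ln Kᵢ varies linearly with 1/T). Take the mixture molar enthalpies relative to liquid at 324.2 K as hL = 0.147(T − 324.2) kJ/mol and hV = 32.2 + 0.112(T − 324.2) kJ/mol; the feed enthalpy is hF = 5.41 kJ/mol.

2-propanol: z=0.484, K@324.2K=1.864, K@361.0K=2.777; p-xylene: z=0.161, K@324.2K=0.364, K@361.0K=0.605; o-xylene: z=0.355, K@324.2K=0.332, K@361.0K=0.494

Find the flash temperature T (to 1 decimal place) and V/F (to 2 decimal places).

Adiabatic flash: solve Rachford–Rice at each trial T, then check hF = ψ·hV(T) + (1−ψ)·hL(T).
  T = 324.2 K: K = (1.864, 0.364, 0.332), RR gives ψ = 0.138, H_out = 4.453 kJ/mol
  T = 361.0 K: K = (2.777, 0.605, 0.494), RR gives ψ = 0.730, H_out = 27.986 kJ/mol
  T = 342.6 K: K = (2.300, 0.476, 0.409), RR gives ψ = 0.451, H_out = 16.946 kJ/mol
  T = 333.4 K: K = (2.076, 0.418, 0.370), RR gives ψ = 0.307, H_out = 11.138 kJ/mol
  T = 328.8 K: K = (1.969, 0.390, 0.351), RR gives ψ = 0.227, H_out = 7.952 kJ/mol
  T = 326.5 K: K = (1.916, 0.377, 0.341), RR gives ψ = 0.184, H_out = 6.249 kJ/mol
Linear interpolation between T = 324.2 (H_out = 4.453) and T = 326.5 (H_out = 6.249) on hF = 5.41 gives T ≈ 325.4 K, at which ψ = 0.16.

T = 325.4 K, V/F = 0.16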